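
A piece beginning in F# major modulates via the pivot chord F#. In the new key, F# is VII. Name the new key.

G# minor

The numeral VII denotes a major triad on scale degree 7. With F# on degree 7, the tonic of the new key is G#.
Degree 7 carries a major triad in natural-minor keys, so the destination is G# minor.
Check: the diatonic triads of G# minor (natural minor) are G#m (i), A#dim (ii°), B (III), C#m (iv), D#m (v), E (VI), F# (VII) — F# is indeed VII.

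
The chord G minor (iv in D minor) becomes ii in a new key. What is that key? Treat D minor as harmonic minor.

F major

The numeral ii denotes a minor triad on scale degree 2. With G on degree 2, the tonic of the new key is F.
Degree 2 carries a minor triad in major keys, so the destination is F major.
Check: the diatonic triads of F major are F (I), Gm (ii), Am (iii), Bb (IV), C (V), Dm (vi), Edim (vii°) — G minor is indeed ii.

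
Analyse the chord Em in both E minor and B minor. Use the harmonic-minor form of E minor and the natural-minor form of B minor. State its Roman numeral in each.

i in E minor; iv in B minor

The scale of E minor (harmonic minor) is E F# G A B C D#; E is degree 1, and the triad built there (E-G-B) is minor, so it is i.
The scale of B minor (natural minor) is B C# D E F# G A; E is degree 4, and the triad built there (E-G-B) is minor, so it is iv.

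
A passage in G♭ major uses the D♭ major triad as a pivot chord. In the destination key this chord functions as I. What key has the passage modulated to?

The numeral I denotes a major triad on scale degree 1. With D♭ on degree 1, the tonic of the new key is D♭.
Degree 1 carries a major triad in major keys, so the destination is D♭ major.
Check: the diatonic triads of D♭ major are D♭ (I), E♭m (ii), Fm (iii), G♭ (IV), A♭ (V), B♭m (vi), Cdim (vii°) — D♭ major is indeed I.

D♭ major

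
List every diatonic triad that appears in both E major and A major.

E, F#m, A, C#m

Triads in E major: E major (I), F# minor (ii), G# minor (iii), A major (IV), B major (V), C# minor (vi), D# diminished (vii°).
Triads in A major: A major (I), B minor (ii), C# minor (iii), D major (IV), E major (V), F# minor (vi), G# diminished (vii°).
Shared triads with their functions: E major (I in E major, V in A major); F# minor (ii in E major, vi in A major); A major (IV in E major, I in A major); C# minor (vi in E major, iii in A major).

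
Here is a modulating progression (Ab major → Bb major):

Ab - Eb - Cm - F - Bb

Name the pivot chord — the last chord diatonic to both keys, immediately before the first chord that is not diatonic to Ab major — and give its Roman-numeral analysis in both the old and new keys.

Cm — iii in Ab major, ii in Bb major

Chords diatonic to Ab major: Ab, Bbm, Cm, Db, Eb, Fm, Gdim.
Reading the progression, the first chord not in that set is F, so the modulation leaves Ab major there.
The chord immediately before F is Cm, which is diatonic to both keys: iii in Ab major and ii in Bb major.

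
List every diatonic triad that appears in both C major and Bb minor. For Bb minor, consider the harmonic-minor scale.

Triads in C major: C major (I), D minor (ii), E minor (iii), F major (IV), G major (V), A minor (vi), B diminished (vii°).
Triads in Bb minor (harmonic minor): Bb minor (i), C diminished (ii°), Db augmented (III+), Eb minor (iv), F major (V), Gb major (VI), A diminished (vii°).
Shared triads with their functions: F major (IV in C major, V in Bb minor).

F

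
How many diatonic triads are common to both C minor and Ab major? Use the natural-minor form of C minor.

4

Diatonic triads of C minor (natural minor): C minor (i), D diminished (ii°), Eb major (III), F minor (iv), G minor (v), Ab major (VI), Bb major (VII).
Diatonic triads of Ab major: Ab major (I), Bb minor (ii), C minor (iii), Db major (IV), Eb major (V), F minor (vi), G diminished (vii°).
Matching root and quality in both lists: C minor, Eb major, F minor, Ab major.
That gives 4 common triads.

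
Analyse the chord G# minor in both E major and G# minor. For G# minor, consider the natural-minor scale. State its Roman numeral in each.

The scale of E major is E F# G# A B C# D#; G# is degree 3, and the triad built there (G#-B-D#) is minor, so it is iii.
The scale of G# minor (natural minor) is G# A# B C# D# E F#; G# is degree 1, and the triad built there (G#-B-D#) is minor, so it is i.

iii in E major; i in G# minor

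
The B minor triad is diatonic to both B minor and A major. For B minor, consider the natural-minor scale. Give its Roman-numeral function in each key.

The scale of B minor (natural minor) is B C# D E F# G A; B is degree 1, and the triad built there (B-D-F#) is minor, so it is i.
The scale of A major is A B C# D E F# G#; B is degree 2, and the triad built there (B-D-F#) is minor, so it is ii.

i in B minor; ii in A major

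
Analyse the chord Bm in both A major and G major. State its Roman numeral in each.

ii in A major; iii in G major

The scale of A major is A B C♯ D E F♯ G♯; B is degree 2, and the triad built there (B-D-F♯) is minor, so it is ii.
The scale of G major is G A B C D E F♯; B is degree 3, and the triad built there (B-D-F♯) is minor, so it is iii.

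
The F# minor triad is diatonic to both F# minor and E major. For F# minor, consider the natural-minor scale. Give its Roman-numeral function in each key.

i in F# minor; ii in E major

The scale of F# minor (natural minor) is F# G# A B C# D E; F# is degree 1, and the triad built there (F#-A-C#) is minor, so it is i.
The scale of E major is E F# G# A B C# D#; F# is degree 2, and the triad built there (F#-A-C#) is minor, so it is ii.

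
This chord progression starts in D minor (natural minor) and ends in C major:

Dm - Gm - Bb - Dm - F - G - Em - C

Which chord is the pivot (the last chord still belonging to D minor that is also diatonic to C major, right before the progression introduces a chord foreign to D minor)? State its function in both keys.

Chords diatonic to D minor: Dm, Edim, F, Gm, Am, Bb, C.
Reading the progression, the first chord not in that set is G, so the modulation leaves D minor there.
The chord immediately before G is F, which is diatonic to both keys: III in D minor and IV in C major.

F — III in D minor, IV in C major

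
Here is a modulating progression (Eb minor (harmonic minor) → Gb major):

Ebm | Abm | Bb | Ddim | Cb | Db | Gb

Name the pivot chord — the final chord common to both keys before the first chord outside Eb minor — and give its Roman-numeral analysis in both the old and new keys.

Chords diatonic to Eb minor: Ebm, Fdim, Gbaug, Abm, Bb, Cb, Ddim.
Reading the progression, the first chord not in that set is Db, so the modulation leaves Eb minor there.
The chord immediately before Db is Cb, which is diatonic to both keys: VI in Eb minor and IV in Gb major.

Cb — VI in Eb minor, IV in Gb major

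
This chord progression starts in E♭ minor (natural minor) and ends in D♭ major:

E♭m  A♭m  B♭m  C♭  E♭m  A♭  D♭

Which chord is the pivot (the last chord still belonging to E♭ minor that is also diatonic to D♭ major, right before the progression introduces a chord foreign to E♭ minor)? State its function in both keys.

Chords diatonic to E♭ minor: E♭m, Fdim, G♭, A♭m, B♭m, C♭, D♭.
Reading the progression, the first chord not in that set is A♭, so the modulation leaves E♭ minor there.
The chord immediately before A♭ is E♭m, which is diatonic to both keys: i in E♭ minor and ii in D♭ major.

E♭m — i in E♭ minor, ii in D♭ major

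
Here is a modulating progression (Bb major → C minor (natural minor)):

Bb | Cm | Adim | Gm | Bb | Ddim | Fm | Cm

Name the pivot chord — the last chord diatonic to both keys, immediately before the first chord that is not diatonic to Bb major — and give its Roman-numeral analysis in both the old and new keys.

Bb — I in Bb major, VII in C minor

Chords diatonic to Bb major: Bb, Cm, Dm, Eb, F, Gm, Adim.
Reading the progression, the first chord not in that set is Ddim, so the modulation leaves Bb major there.
The chord immediately before Ddim is Bb, which is diatonic to both keys: I in Bb major and VII in C minor.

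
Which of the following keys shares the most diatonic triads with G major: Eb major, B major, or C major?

Triads of G major: G major (I), A minor (ii), B minor (iii), C major (IV), D major (V), E minor (vi), F# diminished (vii°).
Eb major shares 0: none.
B major shares 0: none.
C major shares 4: G, Am, C, Em.
The most common triads (4) are shared with C major.

C major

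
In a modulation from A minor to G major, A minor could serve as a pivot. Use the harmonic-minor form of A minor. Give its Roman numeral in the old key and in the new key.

i in A minor; ii in G major

The scale of A minor (harmonic minor) is A B C D E F G#; A is degree 1, and the triad built there (A-C-E) is minor, so it is i.
The scale of G major is G A B C D E F#; A is degree 2, and the triad built there (A-C-E) is minor, so it is ii.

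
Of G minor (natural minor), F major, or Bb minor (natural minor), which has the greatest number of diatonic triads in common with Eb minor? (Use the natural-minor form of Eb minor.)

Triads of Eb minor (natural minor): Ebm (i), Fdim (ii°), Gb (III), Abm (iv), Bbm (v), Cb (VI), Db (VII).
G minor (natural minor) shares 0: none.
F major shares 0: none.
Bb minor (natural minor) shares 4: Ebm, Gb, Bbm, Db.
The most common triads (4) are shared with Bb minor.

Bb minor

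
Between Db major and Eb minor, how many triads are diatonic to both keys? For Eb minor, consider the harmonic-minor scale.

Diatonic triads of Db major: Db (I), Ebm (ii), Fm (iii), Gb (IV), Ab (V), Bbm (vi), Cdim (vii°).
Diatonic triads of Eb minor (harmonic minor): Ebm (i), Fdim (ii°), Gbaug (III+), Abm (iv), Bb (V), Cb (VI), Ddim (vii°).
Matching root and quality in both lists: Ebm.
That gives 1 common triad.

1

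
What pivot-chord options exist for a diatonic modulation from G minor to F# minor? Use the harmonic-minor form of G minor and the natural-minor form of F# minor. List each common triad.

D

Triads in G minor (harmonic minor): Gm (i), Adim (ii°), Bbaug (III+), Cm (iv), D (V), Eb (VI), F#dim (vii°).
Triads in F# minor (natural minor): F#m (i), G#dim (ii°), A (III), Bm (iv), C#m (v), D (VI), E (VII).
Shared triads with their functions: D (V in G minor, VI in F# minor).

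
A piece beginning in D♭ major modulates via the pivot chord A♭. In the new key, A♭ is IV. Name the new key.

The numeral IV denotes a major triad on scale degree 4. With A♭ on degree 4, the tonic of the new key is E♭.
Degree 4 carries a major triad in major keys, so the destination is E♭ major.
Check: the diatonic triads of E♭ major are E♭ (I), Fm (ii), Gm (iii), A♭ (IV), B♭ (V), Cm (vi), Ddim (vii°) — A♭ is indeed IV.

E♭ major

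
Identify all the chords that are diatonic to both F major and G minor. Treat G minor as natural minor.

F, Gm, Bb, Dm

Triads in F major: F (I), Gm (ii), Am (iii), Bb (IV), C (V), Dm (vi), Edim (vii°).
Triads in G minor (natural minor): Gm (i), Adim (ii°), Bb (III), Cm (iv), Dm (v), Eb (VI), F (VII).
Shared triads with their functions: F (I in F major, VII in G minor); Gm (ii in F major, i in G minor); Bb (IV in F major, III in G minor); Dm (vi in F major, v in G minor).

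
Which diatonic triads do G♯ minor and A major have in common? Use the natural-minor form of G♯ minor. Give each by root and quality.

C♯m, E

Triads in G♯ minor (natural minor): G♯m (i), A♯dim (ii°), B (III), C♯m (iv), D♯m (v), E (VI), F♯ (VII).
Triads in A major: A (I), Bm (ii), C♯m (iii), D (IV), E (V), F♯m (vi), G♯dim (vii°).
Shared triads with their functions: C♯m (iv in G♯ minor, iii in A major); E (VI in G♯ minor, V in A major).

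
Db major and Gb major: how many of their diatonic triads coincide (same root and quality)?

Diatonic triads of Db major: Db (I), Ebm (ii), Fm (iii), Gb (IV), Ab (V), Bbm (vi), Cdim (vii°).
Diatonic triads of Gb major: Gb (I), Abm (ii), Bbm (iii), Cb (IV), Db (V), Ebm (vi), Fdim (vii°).
Matching root and quality in both lists: Db, Ebm, Gb, Bbm.
That gives 4 common triads.

4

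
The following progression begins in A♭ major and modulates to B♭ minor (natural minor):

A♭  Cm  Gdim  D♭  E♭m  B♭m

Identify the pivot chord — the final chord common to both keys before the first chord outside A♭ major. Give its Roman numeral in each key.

Chords diatonic to A♭ major: A♭, B♭m, Cm, D♭, E♭, Fm, Gdim.
Reading the progression, the first chord not in that set is E♭m, so the modulation leaves A♭ major there.
The chord immediately before E♭m is D♭, which is diatonic to both keys: IV in A♭ major and III in B♭ minor.

D♭ — IV in A♭ major, III in B♭ minor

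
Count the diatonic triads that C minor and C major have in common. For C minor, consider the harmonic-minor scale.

2

Diatonic triads of C minor (harmonic minor): Cm (i), Ddim (ii°), Ebaug (III+), Fm (iv), G (V), Ab (VI), Bdim (vii°).
Diatonic triads of C major: C (I), Dm (ii), Em (iii), F (IV), G (V), Am (vi), Bdim (vii°).
Matching root and quality in both lists: G, Bdim.
That gives 2 common triads.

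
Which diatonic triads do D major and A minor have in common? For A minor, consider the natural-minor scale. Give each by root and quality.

Triads in D major: D (I), Em (ii), F#m (iii), G (IV), A (V), Bm (vi), C#dim (vii°).
Triads in A minor (natural minor): Am (i), Bdim (ii°), C (III), Dm (iv), Em (v), F (VI), G (VII).
Shared triads with their functions: Em (ii in D major, v in A minor); G (IV in D major, VII in A minor).

Em, G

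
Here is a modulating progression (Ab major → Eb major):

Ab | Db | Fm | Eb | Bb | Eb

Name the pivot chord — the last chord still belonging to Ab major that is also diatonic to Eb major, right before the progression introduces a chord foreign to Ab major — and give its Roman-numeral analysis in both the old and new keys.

Eb — V in Ab major, I in Eb major

Chords diatonic to Ab major: Ab, Bbm, Cm, Db, Eb, Fm, Gdim.
Reading the progression, the first chord not in that set is Bb, so the modulation leaves Ab major there.
The chord immediately before Bb is Eb, which is diatonic to both keys: V in Ab major and I in Eb major.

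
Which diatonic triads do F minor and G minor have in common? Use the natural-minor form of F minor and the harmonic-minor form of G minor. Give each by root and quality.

Cm, Eb

Triads in F minor (natural minor): Fm (i), Gdim (ii°), Ab (III), Bbm (iv), Cm (v), Db (VI), Eb (VII).
Triads in G minor (harmonic minor): Gm (i), Adim (ii°), Bbaug (III+), Cm (iv), D (V), Eb (VI), F#dim (vii°).
Shared triads with their functions: Cm (v in F minor, iv in G minor); Eb (VII in F minor, VI in G minor).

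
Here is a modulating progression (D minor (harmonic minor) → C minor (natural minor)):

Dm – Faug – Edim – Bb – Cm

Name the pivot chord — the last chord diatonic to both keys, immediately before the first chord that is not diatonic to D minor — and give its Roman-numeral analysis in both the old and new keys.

Chords diatonic to D minor: Dm, Edim, Faug, Gm, A, Bb, C#dim.
Reading the progression, the first chord not in that set is Cm, so the modulation leaves D minor there.
The chord immediately before Cm is Bb, which is diatonic to both keys: VI in D minor and VII in C minor.

Bb — VI in D minor, VII in C minor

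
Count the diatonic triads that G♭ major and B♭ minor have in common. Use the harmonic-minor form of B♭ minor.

3

Diatonic triads of G♭ major: G♭ major (I), A♭ minor (ii), B♭ minor (iii), C♭ major (IV), D♭ major (V), E♭ minor (vi), F diminished (vii°).
Diatonic triads of B♭ minor (harmonic minor): B♭ minor (i), C diminished (ii°), D♭ augmented (III+), E♭ minor (iv), F major (V), G♭ major (VI), A diminished (vii°).
Matching root and quality in both lists: G♭ major, B♭ minor, E♭ minor.
That gives 3 common triads.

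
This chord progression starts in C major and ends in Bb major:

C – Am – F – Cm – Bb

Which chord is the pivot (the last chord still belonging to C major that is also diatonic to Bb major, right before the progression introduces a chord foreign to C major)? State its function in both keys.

F — IV in C major, V in Bb major

Chords diatonic to C major: C, Dm, Em, F, G, Am, Bdim.
Reading the progression, the first chord not in that set is Cm, so the modulation leaves C major there.
The chord immediately before Cm is F, which is diatonic to both keys: IV in C major and V in Bb major.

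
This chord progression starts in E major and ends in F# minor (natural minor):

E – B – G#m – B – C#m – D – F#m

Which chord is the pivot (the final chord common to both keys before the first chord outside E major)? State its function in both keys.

C#m — vi in E major, v in F# minor

Chords diatonic to E major: E, F#m, G#m, A, B, C#m, D#dim.
Reading the progression, the first chord not in that set is D, so the modulation leaves E major there.
The chord immediately before D is C#m, which is diatonic to both keys: vi in E major and v in F# minor.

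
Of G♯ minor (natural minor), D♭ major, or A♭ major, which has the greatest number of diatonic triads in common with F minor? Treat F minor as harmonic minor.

A♭ major

Triads of F minor (harmonic minor): Fm (i), Gdim (ii°), A♭aug (III+), B♭m (iv), C (V), D♭ (VI), Edim (vii°).
G♯ minor (natural minor) shares 0: none.
D♭ major shares 3: Fm, B♭m, D♭.
A♭ major shares 4: Fm, Gdim, B♭m, D♭.
The most common triads (4) are shared with A♭ major.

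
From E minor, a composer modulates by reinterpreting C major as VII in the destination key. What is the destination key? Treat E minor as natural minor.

The numeral VII denotes a major triad on scale degree 7. With C on degree 7, the tonic of the new key is D.
Degree 7 carries a major triad in natural-minor keys, so the destination is D minor.
Check: the diatonic triads of D minor (natural minor) are Dm (i), Edim (ii°), F (III), Gm (iv), Am (v), Bb (VI), C (VII) — C major is indeed VII.

D minor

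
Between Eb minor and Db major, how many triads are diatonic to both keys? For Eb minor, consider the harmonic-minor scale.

1

Diatonic triads of Eb minor (harmonic minor): Ebm (i), Fdim (ii°), Gbaug (III+), Abm (iv), Bb (V), Cb (VI), Ddim (vii°).
Diatonic triads of Db major: Db (I), Ebm (ii), Fm (iii), Gb (IV), Ab (V), Bbm (vi), Cdim (vii°).
Matching root and quality in both lists: Ebm.
That gives 1 common triad.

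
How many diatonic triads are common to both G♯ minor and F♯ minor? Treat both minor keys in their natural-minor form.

Diatonic triads of G♯ minor (natural minor): G♯m (i), A♯dim (ii°), B (III), C♯m (iv), D♯m (v), E (VI), F♯ (VII).
Diatonic triads of F♯ minor (natural minor): F♯m (i), G♯dim (ii°), A (III), Bm (iv), C♯m (v), D (VI), E (VII).
Matching root and quality in both lists: C♯m, E.
That gives 2 common triads.

2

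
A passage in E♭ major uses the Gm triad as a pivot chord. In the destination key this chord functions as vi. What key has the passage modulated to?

B♭ major

The numeral vi denotes a minor triad on scale degree 6. With G on degree 6, the tonic of the new key is B♭.
Degree 6 carries a minor triad in major keys, so the destination is B♭ major.
Check: the diatonic triads of B♭ major are B♭ (I), Cm (ii), Dm (iii), E♭ (IV), F (V), Gm (vi), Adim (vii°) — Gm is indeed vi.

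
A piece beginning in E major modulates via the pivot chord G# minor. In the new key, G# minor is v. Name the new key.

The numeral v denotes a minor triad on scale degree 5. With G# on degree 5, the tonic of the new key is C#.
Degree 5 carries a minor triad in natural-minor keys, so the destination is C# minor.
Check: the diatonic triads of C# minor (natural minor) are C#m (i), D#dim (ii°), E (III), F#m (iv), G#m (v), A (VI), B (VII) — G# minor is indeed v.

C# minor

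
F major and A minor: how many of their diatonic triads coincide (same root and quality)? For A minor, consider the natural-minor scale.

Diatonic triads of F major: F major (I), G minor (ii), A minor (iii), Bb major (IV), C major (V), D minor (vi), E diminished (vii°).
Diatonic triads of A minor (natural minor): A minor (i), B diminished (ii°), C major (III), D minor (iv), E minor (v), F major (VI), G major (VII).
Matching root and quality in both lists: F major, A minor, C major, D minor.
That gives 4 common triads.

4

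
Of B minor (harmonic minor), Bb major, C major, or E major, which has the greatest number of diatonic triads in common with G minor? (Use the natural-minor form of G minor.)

Triads of G minor (natural minor): Gm (i), Adim (ii°), Bb (III), Cm (iv), Dm (v), Eb (VI), F (VII).
B minor (harmonic minor) shares 0: none.
Bb major shares 7: Gm, Adim, Bb, Cm, Dm, Eb, F.
C major shares 2: Dm, F.
E major shares 0: none.
The most common triads (7) are shared with Bb major.

Bb major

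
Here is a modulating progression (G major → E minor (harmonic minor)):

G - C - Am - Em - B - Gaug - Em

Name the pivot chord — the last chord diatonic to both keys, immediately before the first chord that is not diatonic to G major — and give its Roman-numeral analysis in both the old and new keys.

Em — vi in G major, i in E minor

Chords diatonic to G major: G, Am, Bm, C, D, Em, F♯dim.
Reading the progression, the first chord not in that set is B, so the modulation leaves G major there.
The chord immediately before B is Em, which is diatonic to both keys: vi in G major and i in E minor.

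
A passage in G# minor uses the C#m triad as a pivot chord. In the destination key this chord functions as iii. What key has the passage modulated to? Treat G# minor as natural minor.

The numeral iii denotes a minor triad on scale degree 3. With C# on degree 3, the tonic of the new key is A.
Degree 3 carries a minor triad in major keys, so the destination is A major.
Check: the diatonic triads of A major are A (I), Bm (ii), C#m (iii), D (IV), E (V), F#m (vi), G#dim (vii°) — C#m is indeed iii.

A major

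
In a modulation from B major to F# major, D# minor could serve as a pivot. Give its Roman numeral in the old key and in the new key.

iii in B major; vi in F# major

The scale of B major is B C# D# E F# G# A#; D# is degree 3, and the triad built there (D#-F#-A#) is minor, so it is iii.
The scale of F# major is F# G# A# B C# D# E#; D# is degree 6, and the triad built there (D#-F#-A#) is minor, so it is vi.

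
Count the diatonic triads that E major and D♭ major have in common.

0

Diatonic triads of E major: E (I), F♯m (ii), G♯m (iii), A (IV), B (V), C♯m (vi), D♯dim (vii°).
Diatonic triads of D♭ major: D♭ (I), E♭m (ii), Fm (iii), G♭ (IV), A♭ (V), B♭m (vi), Cdim (vii°).
No triad has the same root and quality in both keys.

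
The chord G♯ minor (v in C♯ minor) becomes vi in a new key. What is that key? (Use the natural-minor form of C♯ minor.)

The numeral vi denotes a minor triad on scale degree 6. With G♯ on degree 6, the tonic of the new key is B.
Degree 6 carries a minor triad in major keys, so the destination is B major.
Check: the diatonic triads of B major are B (I), C♯m (ii), D♯m (iii), E (IV), F♯ (V), G♯m (vi), A♯dim (vii°) — G♯ minor is indeed vi.

B major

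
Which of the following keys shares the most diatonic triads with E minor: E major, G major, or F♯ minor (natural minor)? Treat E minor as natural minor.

Triads of E minor (natural minor): Em (i), F♯dim (ii°), G (III), Am (iv), Bm (v), C (VI), D (VII).
E major shares 0: none.
G major shares 7: Em, F♯dim, G, Am, Bm, C, D.
F♯ minor (natural minor) shares 2: Bm, D.
The most common triads (7) are shared with G major.

G major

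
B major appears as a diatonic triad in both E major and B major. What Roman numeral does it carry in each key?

V in E major; I in B major

The scale of E major is E F# G# A B C# D#; B is degree 5, and the triad built there (B-D#-F#) is major, so it is V.
The scale of B major is B C# D# E F# G# A#; B is degree 1, and the triad built there (B-D#-F#) is major, so it is I.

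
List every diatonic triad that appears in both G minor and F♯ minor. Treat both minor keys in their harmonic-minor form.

D

Triads in G minor (harmonic minor): Gm (i), Adim (ii°), B♭aug (III+), Cm (iv), D (V), E♭ (VI), F♯dim (vii°).
Triads in F♯ minor (harmonic minor): F♯m (i), G♯dim (ii°), Aaug (III+), Bm (iv), C♯ (V), D (VI), E♯dim (vii°).
Shared triads with their functions: D (V in G minor, VI in F♯ minor).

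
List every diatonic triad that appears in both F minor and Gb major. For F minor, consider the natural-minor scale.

Triads in F minor (natural minor): Fm (i), Gdim (ii°), Ab (III), Bbm (iv), Cm (v), Db (VI), Eb (VII).
Triads in Gb major: Gb (I), Abm (ii), Bbm (iii), Cb (IV), Db (V), Ebm (vi), Fdim (vii°).
Shared triads with their functions: Bbm (iv in F minor, iii in Gb major); Db (VI in F minor, V in Gb major).

Bbm, Db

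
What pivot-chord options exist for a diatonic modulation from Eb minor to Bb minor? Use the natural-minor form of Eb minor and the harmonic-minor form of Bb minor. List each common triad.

Triads in Eb minor (natural minor): Ebm (i), Fdim (ii°), Gb (III), Abm (iv), Bbm (v), Cb (VI), Db (VII).
Triads in Bb minor (harmonic minor): Bbm (i), Cdim (ii°), Dbaug (III+), Ebm (iv), F (V), Gb (VI), Adim (vii°).
Shared triads with their functions: Ebm (i in Eb minor, iv in Bb minor); Gb (III in Eb minor, VI in Bb minor); Bbm (v in Eb minor, i in Bb minor).

Ebm, Gb, Bbm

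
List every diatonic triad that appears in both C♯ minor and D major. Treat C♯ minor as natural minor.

Triads in C♯ minor (natural minor): C♯m (i), D♯dim (ii°), E (III), F♯m (iv), G♯m (v), A (VI), B (VII).
Triads in D major: D (I), Em (ii), F♯m (iii), G (IV), A (V), Bm (vi), C♯dim (vii°).
Shared triads with their functions: F♯m (iv in C♯ minor, iii in D major); A (VI in C♯ minor, V in D major).

F♯m, A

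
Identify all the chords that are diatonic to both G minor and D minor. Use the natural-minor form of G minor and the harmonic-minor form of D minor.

Gm, Bb, Dm

Triads in G minor (natural minor): Gm (i), Adim (ii°), Bb (III), Cm (iv), Dm (v), Eb (VI), F (VII).
Triads in D minor (harmonic minor): Dm (i), Edim (ii°), Faug (III+), Gm (iv), A (V), Bb (VI), C#dim (vii°).
Shared triads with their functions: Gm (i in G minor, iv in D minor); Bb (III in G minor, VI in D minor); Dm (v in G minor, i in D minor).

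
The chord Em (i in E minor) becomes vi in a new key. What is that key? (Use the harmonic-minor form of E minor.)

The numeral vi denotes a minor triad on scale degree 6. With E on degree 6, the tonic of the new key is G.
Degree 6 carries a minor triad in major keys, so the destination is G major.
Check: the diatonic triads of G major are G (I), Am (ii), Bm (iii), C (IV), D (V), Em (vi), F#dim (vii°) — Em is indeed vi.

G major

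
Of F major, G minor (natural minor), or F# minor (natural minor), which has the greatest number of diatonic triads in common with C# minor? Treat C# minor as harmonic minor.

Triads of C# minor (harmonic minor): C#m (i), D#dim (ii°), Eaug (III+), F#m (iv), G# (V), A (VI), B#dim (vii°).
F major shares 0: none.
G minor (natural minor) shares 0: none.
F# minor (natural minor) shares 3: C#m, F#m, A.
The most common triads (3) are shared with F# minor.

F# minor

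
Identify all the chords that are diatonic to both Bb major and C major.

Dm, F

Triads in Bb major: Bb major (I), C minor (ii), D minor (iii), Eb major (IV), F major (V), G minor (vi), A diminished (vii°).
Triads in C major: C major (I), D minor (ii), E minor (iii), F major (IV), G major (V), A minor (vi), B diminished (vii°).
Shared triads with their functions: D minor (iii in Bb major, ii in C major); F major (V in Bb major, IV in C major).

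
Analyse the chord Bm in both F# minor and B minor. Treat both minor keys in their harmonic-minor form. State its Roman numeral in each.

iv in F# minor; i in B minor

The scale of F# minor (harmonic minor) is F# G# A B C# D E#; B is degree 4, and the triad built there (B-D-F#) is minor, so it is iv.
The scale of B minor (harmonic minor) is B C# D E F# G A#; B is degree 1, and the triad built there (B-D-F#) is minor, so it is i.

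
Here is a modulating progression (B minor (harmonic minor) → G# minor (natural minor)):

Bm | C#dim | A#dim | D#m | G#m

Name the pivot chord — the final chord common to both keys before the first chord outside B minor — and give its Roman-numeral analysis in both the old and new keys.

Chords diatonic to B minor: Bm, C#dim, Daug, Em, F#, G, A#dim.
Reading the progression, the first chord not in that set is D#m, so the modulation leaves B minor there.
The chord immediately before D#m is A#dim, which is diatonic to both keys: vii° in B minor and ii° in G# minor.

A#dim — vii° in B minor, ii° in G# minor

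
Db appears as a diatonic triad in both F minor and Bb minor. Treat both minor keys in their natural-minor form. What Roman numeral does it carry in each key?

VI in F minor; III in Bb minor

The scale of F minor (natural minor) is F G Ab Bb C Db Eb; Db is degree 6, and the triad built there (Db-F-Ab) is major, so it is VI.
The scale of Bb minor (natural minor) is Bb C Db Eb F Gb Ab; Db is degree 3, and the triad built there (Db-F-Ab) is major, so it is III.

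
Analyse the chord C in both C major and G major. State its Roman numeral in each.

I in C major; IV in G major

The scale of C major is C D E F G A B; C is degree 1, and the triad built there (C-E-G) is major, so it is I.
The scale of G major is G A B C D E F#; C is degree 4, and the triad built there (C-E-G) is major, so it is IV.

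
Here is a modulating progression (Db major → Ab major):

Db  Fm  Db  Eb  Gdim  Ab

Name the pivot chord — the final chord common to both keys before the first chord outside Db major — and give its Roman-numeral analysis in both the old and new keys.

Chords diatonic to Db major: Db, Ebm, Fm, Gb, Ab, Bbm, Cdim.
Reading the progression, the first chord not in that set is Eb, so the modulation leaves Db major there.
The chord immediately before Eb is Db, which is diatonic to both keys: I in Db major and IV in Ab major.

Db — I in Db major, IV in Ab major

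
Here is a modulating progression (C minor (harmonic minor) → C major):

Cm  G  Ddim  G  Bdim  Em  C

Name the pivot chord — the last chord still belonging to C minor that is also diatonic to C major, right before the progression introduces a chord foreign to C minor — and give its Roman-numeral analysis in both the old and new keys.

Chords diatonic to C minor: Cm, Ddim, Ebaug, Fm, G, Ab, Bdim.
Reading the progression, the first chord not in that set is Em, so the modulation leaves C minor there.
The chord immediately before Em is Bdim, which is diatonic to both keys: vii° in C minor and vii° in C major.

Bdim — vii° in C minor, vii° in C major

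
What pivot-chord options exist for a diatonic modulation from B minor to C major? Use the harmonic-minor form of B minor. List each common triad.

Triads in B minor (harmonic minor): B minor (i), C# diminished (ii°), D augmented (III+), E minor (iv), F# major (V), G major (VI), A# diminished (vii°).
Triads in C major: C major (I), D minor (ii), E minor (iii), F major (IV), G major (V), A minor (vi), B diminished (vii°).
Shared triads with their functions: E minor (iv in B minor, iii in C major); G major (VI in B minor, V in C major).

Em, G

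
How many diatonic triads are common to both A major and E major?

4

Diatonic triads of A major: A (I), Bm (ii), C♯m (iii), D (IV), E (V), F♯m (vi), G♯dim (vii°).
Diatonic triads of E major: E (I), F♯m (ii), G♯m (iii), A (IV), B (V), C♯m (vi), D♯dim (vii°).
Matching root and quality in both lists: A, C♯m, E, F♯m.
That gives 4 common triads.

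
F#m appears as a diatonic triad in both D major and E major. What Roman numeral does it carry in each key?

iii in D major; ii in E major

The scale of D major is D E F# G A B C#; F# is degree 3, and the triad built there (F#-A-C#) is minor, so it is iii.
The scale of E major is E F# G# A B C# D#; F# is degree 2, and the triad built there (F#-A-C#) is minor, so it is ii.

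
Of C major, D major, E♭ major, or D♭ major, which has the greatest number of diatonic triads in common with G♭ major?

Triads of G♭ major: G♭ major (I), A♭ minor (ii), B♭ minor (iii), C♭ major (IV), D♭ major (V), E♭ minor (vi), F diminished (vii°).
C major shares 0: none.
D major shares 0: none.
E♭ major shares 0: none.
D♭ major shares 4: G♭, B♭m, D♭, E♭m.
The most common triads (4) are shared with D♭ major.

D♭ major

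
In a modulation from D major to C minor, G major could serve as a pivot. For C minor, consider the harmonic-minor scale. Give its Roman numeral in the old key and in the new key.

The scale of D major is D E F# G A B C#; G is degree 4, and the triad built there (G-B-D) is major, so it is IV.
The scale of C minor (harmonic minor) is C D Eb F G Ab B; G is degree 5, and the triad built there (G-B-D) is major, so it is V.

IV in D major; V in C minor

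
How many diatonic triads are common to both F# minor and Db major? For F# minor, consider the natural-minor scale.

Diatonic triads of F# minor (natural minor): F#m (i), G#dim (ii°), A (III), Bm (iv), C#m (v), D (VI), E (VII).
Diatonic triads of Db major: Db (I), Ebm (ii), Fm (iii), Gb (IV), Ab (V), Bbm (vi), Cdim (vii°).
No triad has the same root and quality in both keys.

0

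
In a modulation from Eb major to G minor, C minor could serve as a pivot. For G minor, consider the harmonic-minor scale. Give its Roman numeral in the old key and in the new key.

vi in Eb major; iv in G minor

The scale of Eb major is Eb F G Ab Bb C D; C is degree 6, and the triad built there (C-Eb-G) is minor, so it is vi.
The scale of G minor (harmonic minor) is G A Bb C D Eb F#; C is degree 4, and the triad built there (C-Eb-G) is minor, so it is iv.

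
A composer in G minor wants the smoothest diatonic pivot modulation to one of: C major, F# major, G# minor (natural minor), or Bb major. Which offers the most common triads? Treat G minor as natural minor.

Triads of G minor (natural minor): Gm (i), Adim (ii°), Bb (III), Cm (iv), Dm (v), Eb (VI), F (VII).
C major shares 2: Dm, F.
F# major shares 0: none.
G# minor (natural minor) shares 0: none.
Bb major shares 7: Gm, Adim, Bb, Cm, Dm, Eb, F.
The most common triads (7) are shared with Bb major.

Bb major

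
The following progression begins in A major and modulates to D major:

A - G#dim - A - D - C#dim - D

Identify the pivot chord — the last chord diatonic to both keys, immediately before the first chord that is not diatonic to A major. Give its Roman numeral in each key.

Chords diatonic to A major: A, Bm, C#m, D, E, F#m, G#dim.
Reading the progression, the first chord not in that set is C#dim, so the modulation leaves A major there.
The chord immediately before C#dim is D, which is diatonic to both keys: IV in A major and I in D major.

D — IV in A major, I in D major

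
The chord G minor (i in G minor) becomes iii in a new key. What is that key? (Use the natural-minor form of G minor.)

E♭ major

The numeral iii denotes a minor triad on scale degree 3. With G on degree 3, the tonic of the new key is E♭.
Degree 3 carries a minor triad in major keys, so the destination is E♭ major.
Check: the diatonic triads of E♭ major are E♭ (I), Fm (ii), Gm (iii), A♭ (IV), B♭ (V), Cm (vi), Ddim (vii°) — G minor is indeed iii.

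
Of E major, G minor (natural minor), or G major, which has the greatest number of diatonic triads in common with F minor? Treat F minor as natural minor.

G minor

Triads of F minor (natural minor): F minor (i), G diminished (ii°), Ab major (III), Bb minor (iv), C minor (v), Db major (VI), Eb major (VII).
E major shares 0: none.
G minor (natural minor) shares 2: Cm, Eb.
G major shares 0: none.
The most common triads (2) are shared with G minor.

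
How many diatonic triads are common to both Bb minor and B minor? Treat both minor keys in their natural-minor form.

Diatonic triads of Bb minor (natural minor): Bb minor (i), C diminished (ii°), Db major (III), Eb minor (iv), F minor (v), Gb major (VI), Ab major (VII).
Diatonic triads of B minor (natural minor): B minor (i), C# diminished (ii°), D major (III), E minor (iv), F# minor (v), G major (VI), A major (VII).
No triad has the same root and quality in both keys.

0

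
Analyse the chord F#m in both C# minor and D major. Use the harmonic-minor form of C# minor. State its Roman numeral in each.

iv in C# minor; iii in D major

The scale of C# minor (harmonic minor) is C# D# E F# G# A B#; F# is degree 4, and the triad built there (F#-A-C#) is minor, so it is iv.
The scale of D major is D E F# G A B C#; F# is degree 3, and the triad built there (F#-A-C#) is minor, so it is iii.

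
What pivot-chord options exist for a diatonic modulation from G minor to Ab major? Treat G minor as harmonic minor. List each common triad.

Triads in G minor (harmonic minor): G minor (i), A diminished (ii°), Bb augmented (III+), C minor (iv), D major (V), Eb major (VI), F# diminished (vii°).
Triads in Ab major: Ab major (I), Bb minor (ii), C minor (iii), Db major (IV), Eb major (V), F minor (vi), G diminished (vii°).
Shared triads with their functions: C minor (iv in G minor, iii in Ab major); Eb major (VI in G minor, V in Ab major).

Cm, Eb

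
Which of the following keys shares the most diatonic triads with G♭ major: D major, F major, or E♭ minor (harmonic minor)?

E♭ minor

Triads of G♭ major: G♭ (I), A♭m (ii), B♭m (iii), C♭ (IV), D♭ (V), E♭m (vi), Fdim (vii°).
D major shares 0: none.
F major shares 0: none.
E♭ minor (harmonic minor) shares 4: A♭m, C♭, E♭m, Fdim.
The most common triads (4) are shared with E♭ minor.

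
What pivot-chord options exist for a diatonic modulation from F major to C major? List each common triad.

Triads in F major: F major (I), G minor (ii), A minor (iii), Bb major (IV), C major (V), D minor (vi), E diminished (vii°).
Triads in C major: C major (I), D minor (ii), E minor (iii), F major (IV), G major (V), A minor (vi), B diminished (vii°).
Shared triads with their functions: F major (I in F major, IV in C major); A minor (iii in F major, vi in C major); C major (V in F major, I in C major); D minor (vi in F major, ii in C major).

F, Am, C, Dm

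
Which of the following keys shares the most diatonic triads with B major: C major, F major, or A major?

A major

Triads of B major: B (I), C#m (ii), D#m (iii), E (IV), F# (V), G#m (vi), A#dim (vii°).
C major shares 0: none.
F major shares 0: none.
A major shares 2: C#m, E.
The most common triads (2) are shared with A major.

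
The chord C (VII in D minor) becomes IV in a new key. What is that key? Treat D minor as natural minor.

The numeral IV denotes a major triad on scale degree 4. With C on degree 4, the tonic of the new key is G.
Degree 4 carries a major triad in major keys, so the destination is G major.
Check: the diatonic triads of G major are G (I), Am (ii), Bm (iii), C (IV), D (V), Em (vi), F♯dim (vii°) — C is indeed IV.

G major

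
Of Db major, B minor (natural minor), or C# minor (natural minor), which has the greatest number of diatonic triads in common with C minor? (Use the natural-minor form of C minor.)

Triads of C minor (natural minor): Cm (i), Ddim (ii°), Eb (III), Fm (iv), Gm (v), Ab (VI), Bb (VII).
Db major shares 2: Fm, Ab.
B minor (natural minor) shares 0: none.
C# minor (natural minor) shares 0: none.
The most common triads (2) are shared with Db major.

Db major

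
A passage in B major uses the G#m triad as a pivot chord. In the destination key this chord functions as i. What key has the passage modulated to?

The numeral i denotes a minor triad on scale degree 1. With G# on degree 1, the tonic of the new key is G#.
Degree 1 carries a minor triad in minor keys, so the destination is G# minor.
Check: the diatonic triads of G# minor (natural minor) are G#m (i), A#dim (ii°), B (III), C#m (iv), D#m (v), E (VI), F# (VII) — G#m is indeed i.

G# minor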